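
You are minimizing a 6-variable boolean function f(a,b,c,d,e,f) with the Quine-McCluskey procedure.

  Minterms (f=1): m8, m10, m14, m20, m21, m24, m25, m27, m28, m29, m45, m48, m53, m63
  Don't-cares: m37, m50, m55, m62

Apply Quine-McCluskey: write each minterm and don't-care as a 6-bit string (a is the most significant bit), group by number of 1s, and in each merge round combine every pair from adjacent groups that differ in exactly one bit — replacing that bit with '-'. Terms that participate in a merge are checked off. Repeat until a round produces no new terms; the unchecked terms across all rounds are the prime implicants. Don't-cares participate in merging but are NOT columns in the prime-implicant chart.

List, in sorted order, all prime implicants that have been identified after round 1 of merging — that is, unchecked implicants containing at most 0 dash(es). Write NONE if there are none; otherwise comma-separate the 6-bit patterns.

NONE

size-2^0 implicants → 001000(✓)  001010(✓)  001110(✓)  010100(✓)  010101(✓)  011000(✓)  011001(✓)  011011(✓)  011100(✓)  011101(✓)  100101(✓)  101101(✓)  110000(✓)  110010(✓)  110101(✓)  110111(✓)  111110(✓)  111111(✓)
size-2^1 implicants → -10101  0-1000  001-10  0010-0  01-100(✓)  01-101(✓)  01010-(✓)  011-00(✓)  011-01(✓)  0110-1  01100-(✓)  01110-(✓)  1-0101  10-101  11-111  1100-0  1101-1  11111-
size-2^2 implicants → 01-10-  011-0-
Unchecked terms (primes): -10101, 0-1000, 001-10, 0010-0, 01-10-, 011-0-, 0110-1, 1-0101, 10-101, 11-111, 1100-0, 1101-1, 11111-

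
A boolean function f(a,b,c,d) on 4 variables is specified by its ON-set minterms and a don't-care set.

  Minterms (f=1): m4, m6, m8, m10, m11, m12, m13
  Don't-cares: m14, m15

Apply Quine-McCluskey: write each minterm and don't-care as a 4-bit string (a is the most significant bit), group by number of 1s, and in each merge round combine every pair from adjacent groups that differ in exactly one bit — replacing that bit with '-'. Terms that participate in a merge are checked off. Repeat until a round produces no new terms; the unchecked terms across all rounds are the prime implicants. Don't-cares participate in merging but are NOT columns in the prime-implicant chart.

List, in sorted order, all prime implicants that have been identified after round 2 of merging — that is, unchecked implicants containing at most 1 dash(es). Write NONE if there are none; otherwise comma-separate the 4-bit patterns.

NONE

[col 0] 0100*, 0110*, 1000*, 1010*, 1011*, 1100*, 1101*, 1110*, 1111*
[col 1] -100*, -110*, 01-0*, 1-00*, 1-10*, 1-11*, 10-0*, 101-*, 11-0*, 11-1*, 110-*, 111-*
[col 2] -1-0, 1--0, 1-1-, 11--
Prime implicants: -1-0, 1--0, 1-1-, 11--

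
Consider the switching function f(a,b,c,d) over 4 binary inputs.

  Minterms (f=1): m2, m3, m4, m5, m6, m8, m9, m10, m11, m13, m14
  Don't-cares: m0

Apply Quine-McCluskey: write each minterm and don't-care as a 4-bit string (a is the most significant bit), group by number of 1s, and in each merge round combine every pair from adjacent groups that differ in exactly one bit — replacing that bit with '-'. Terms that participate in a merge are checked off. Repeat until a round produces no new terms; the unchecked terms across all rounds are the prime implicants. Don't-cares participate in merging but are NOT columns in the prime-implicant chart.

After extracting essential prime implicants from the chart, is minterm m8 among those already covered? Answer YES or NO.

[col 0] 0000*, 0010*, 0011*, 0100*, 0101*, 0110*, 1000*, 1001*, 1010*, 1011*, 1101*, 1110*
[col 1] -000*, -010*, -011*, -101, -110*, 0-00*, 0-10*, 00-0*, 001-*, 01-0*, 010-, 1-01, 1-10*, 10-0*, 10-1*, 100-*, 101-*
[col 2] --10, -0-0, -01-, 0--0, 10--
Prime implicants: --10, -0-0, -01-, -101, 0--0, 010-, 1-01, 10--
PI chart (minterm → PIs covering it):
  2 | --10,-0-0,-01-,0--0
  3 | -01-  (sole → essential)
  4 | 0--0,010-
  5 | -101,010-
  6 | --10,0--0
  8 | -0-0,10--
  9 | 1-01,10--
  10 | --10,-0-0,-01-,10--
  11 | -01-,10--
  13 | -101,1-01
  14 | --10  (sole → essential)
Essential prime implicants: --10, -01-

NO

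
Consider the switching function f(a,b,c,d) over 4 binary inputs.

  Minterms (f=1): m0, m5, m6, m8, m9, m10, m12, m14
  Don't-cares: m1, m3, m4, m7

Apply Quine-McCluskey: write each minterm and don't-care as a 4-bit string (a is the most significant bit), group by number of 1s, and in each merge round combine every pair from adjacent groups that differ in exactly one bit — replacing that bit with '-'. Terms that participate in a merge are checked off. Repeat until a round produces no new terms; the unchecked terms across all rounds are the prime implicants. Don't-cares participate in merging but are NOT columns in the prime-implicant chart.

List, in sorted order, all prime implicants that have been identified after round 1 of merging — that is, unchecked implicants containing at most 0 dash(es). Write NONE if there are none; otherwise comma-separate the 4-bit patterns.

[col 0] 0000*, 0001*, 0011*, 0100*, 0101*, 0110*, 0111*, 1000*, 1001*, 1010*, 1100*, 1110*
[col 1] -000*, -001*, -100*, -110*, 0-00*, 0-01*, 0-11*, 00-1*, 000-*, 01-0*, 01-1*, 010-*, 011-*, 1-00*, 1-10*, 10-0*, 100-*, 11-0*
[col 2] --00, -00-, -1-0, 0--1, 0-0-, 01--, 1--0
Prime implicants: --00, -00-, -1-0, 0--1, 0-0-, 01--, 1--0

NONE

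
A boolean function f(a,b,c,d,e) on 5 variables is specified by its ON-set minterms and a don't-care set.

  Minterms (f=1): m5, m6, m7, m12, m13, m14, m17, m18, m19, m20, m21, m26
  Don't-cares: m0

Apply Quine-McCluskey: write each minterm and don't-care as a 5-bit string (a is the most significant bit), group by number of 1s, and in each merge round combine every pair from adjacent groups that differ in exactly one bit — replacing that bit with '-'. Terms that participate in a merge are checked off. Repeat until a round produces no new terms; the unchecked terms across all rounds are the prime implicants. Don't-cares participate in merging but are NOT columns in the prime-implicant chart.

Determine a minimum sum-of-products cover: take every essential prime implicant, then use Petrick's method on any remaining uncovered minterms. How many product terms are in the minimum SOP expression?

6

Round 0: 00000 00101✓ 00110✓ 00111✓ 01100✓ 01101✓ 01110✓ 10001✓ 10010✓ 10011✓ 10100✓ 10101✓ 11010✓
Round 1: -0101 0-101 0-110 001-1 0011- 011-0 0110- 1-010 10-01 100-1 1001- 1010-
PIs = {-0101, 0-101, 0-110, 00000, 001-1, 0011-, 011-0, 0110-, 1-010, 10-01, 100-1, 1001-, 1010-}
Coverage chart:
  m5: -0101,0-101,001-1
  m6: 0-110,0011-
  m7: 001-1,0011-
  m12: 011-0,0110-
  m13: 0-101,0110-
  m14: 0-110,011-0
  m17: 10-01,100-1
  m18: 1-010,1001-
  m19: 100-1,1001-
  m20: 1010- ←essential
  m21: -0101,10-01,1010-
  m26: 1-010 ←essential
Essential: 1-010, 1010-
Petrick residual → 0-101, 0011-, 011-0, 100-1
Min cover (6 terms): a'cd'e + a'b'cd + a'bce' + ac'de' + ab'c'e + ab'cd'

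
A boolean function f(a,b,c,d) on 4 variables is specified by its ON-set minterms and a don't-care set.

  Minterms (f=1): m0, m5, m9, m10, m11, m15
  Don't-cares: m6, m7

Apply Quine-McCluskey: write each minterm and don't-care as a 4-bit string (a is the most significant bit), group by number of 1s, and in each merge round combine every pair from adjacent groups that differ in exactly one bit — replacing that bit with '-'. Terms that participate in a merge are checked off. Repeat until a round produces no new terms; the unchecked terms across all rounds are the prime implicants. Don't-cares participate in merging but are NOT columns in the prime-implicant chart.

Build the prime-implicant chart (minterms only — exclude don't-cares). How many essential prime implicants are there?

4

Round 0: 0000 0101✓ 0110✓ 0111✓ 1001✓ 1010✓ 1011✓ 1111✓
Round 1: -111 01-1 011- 1-11 10-1 101-
PIs = {-111, 0000, 01-1, 011-, 1-11, 10-1, 101-}
Coverage chart:
  m0: 0000 ←essential
  m5: 01-1 ←essential
  m9: 10-1 ←essential
  m10: 101- ←essential
  m11: 1-11,10-1,101-
  m15: -111,1-11
Essential: 0000, 01-1, 10-1, 101-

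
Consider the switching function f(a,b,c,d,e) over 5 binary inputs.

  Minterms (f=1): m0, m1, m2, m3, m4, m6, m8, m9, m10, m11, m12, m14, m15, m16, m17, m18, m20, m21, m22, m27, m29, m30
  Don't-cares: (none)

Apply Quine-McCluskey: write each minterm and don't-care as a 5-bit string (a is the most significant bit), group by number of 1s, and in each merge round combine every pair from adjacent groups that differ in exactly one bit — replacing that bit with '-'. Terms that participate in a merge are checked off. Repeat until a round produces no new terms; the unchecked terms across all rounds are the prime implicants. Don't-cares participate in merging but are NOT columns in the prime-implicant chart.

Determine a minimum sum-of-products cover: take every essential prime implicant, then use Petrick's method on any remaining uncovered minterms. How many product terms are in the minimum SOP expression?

Round 0: 00000✓ 00001✓ 00010✓ 00011✓ 00100✓ 00110✓ 01000✓ 01001✓ 01010✓ 01011✓ 01100✓ 01110✓ 01111✓ 10000✓ 10001✓ 10010✓ 10100✓ 10101✓ 10110✓ 11011✓ 11101✓ 11110✓
Round 1: -0000✓ -0001✓ -0010✓ -0100✓ -0110✓ -1011 -1110✓ 0-000✓ 0-001✓ 0-010✓ 0-011✓ 0-100✓ 0-110✓ 00-00✓ 00-10✓ 000-0✓ 000-1✓ 0000-✓ 0001-✓ 001-0✓ 01-00✓ 01-10✓ 01-11✓ 010-0✓ 010-1✓ 0100-✓ 0101-✓ 011-0✓ 0111-✓ 1-101 1-110✓ 10-00✓ 10-01✓ 10-10✓ 100-0✓ 1000-✓ 101-0✓ 1010-✓
Round 2: --110 -0-00✓ -0-10✓ -00-0✓ -000- -01-0✓ 0--00✓ 0--10✓ 0-0-0✓ 0-0-1✓ 0-00-✓ 0-01-✓ 0-1-0✓ 00--0✓ 000--✓ 01--0✓ 01-1- 010--✓ 10--0✓ 10-0-
Round 3: -0--0 0---0 0-0--
PIs = {--110, -0--0, -000-, -1011, 0---0, 0-0--, 01-1-, 1-101, 10-0-}
Coverage chart:
  m0: -0--0,-000-,0---0,0-0--
  m1: -000-,0-0--
  m2: -0--0,0---0,0-0--
  m3: 0-0-- ←essential
  m4: -0--0,0---0
  m6: --110,-0--0,0---0
  m8: 0---0,0-0--
  m9: 0-0-- ←essential
  m10: 0---0,0-0--,01-1-
  m11: -1011,0-0--,01-1-
  m12: 0---0 ←essential
  m14: --110,0---0,01-1-
  m15: 01-1- ←essential
  m16: -0--0,-000-,10-0-
  m17: -000-,10-0-
  m18: -0--0 ←essential
  m20: -0--0,10-0-
  m21: 1-101,10-0-
  m22: --110,-0--0
  m27: -1011 ←essential
  m29: 1-101 ←essential
  m30: --110 ←essential
Essential: --110, -0--0, -1011, 0---0, 0-0--, 01-1-, 1-101
Petrick residual → -000-
Min cover (8 terms): cde' + b'e' + b'c'd' + bc'de + a'e' + a'c' + a'bd + acd'e

8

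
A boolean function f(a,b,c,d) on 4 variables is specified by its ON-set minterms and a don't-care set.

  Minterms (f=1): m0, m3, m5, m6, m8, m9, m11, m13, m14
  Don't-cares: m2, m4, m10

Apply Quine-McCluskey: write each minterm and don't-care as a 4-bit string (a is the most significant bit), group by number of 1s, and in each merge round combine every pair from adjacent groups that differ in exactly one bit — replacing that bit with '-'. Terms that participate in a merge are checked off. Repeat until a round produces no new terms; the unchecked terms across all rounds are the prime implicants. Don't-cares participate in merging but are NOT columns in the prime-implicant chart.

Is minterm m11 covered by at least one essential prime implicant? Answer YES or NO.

YES

[col 0] 0000*, 0010*, 0011*, 0100*, 0101*, 0110*, 1000*, 1001*, 1010*, 1011*, 1101*, 1110*
[col 1] -000*, -010*, -011*, -101, -110*, 0-00*, 0-10*, 00-0*, 001-*, 01-0*, 010-, 1-01, 1-10*, 10-0*, 10-1*, 100-*, 101-*
[col 2] --10, -0-0, -01-, 0--0, 10--
Prime implicants: --10, -0-0, -01-, -101, 0--0, 010-, 1-01, 10--
PI chart (minterm → PIs covering it):
  0 | -0-0,0--0
  3 | -01-  (sole → essential)
  5 | -101,010-
  6 | --10,0--0
  8 | -0-0,10--
  9 | 1-01,10--
  11 | -01-,10--
  13 | -101,1-01
  14 | --10  (sole → essential)
Essential prime implicants: --10, -01-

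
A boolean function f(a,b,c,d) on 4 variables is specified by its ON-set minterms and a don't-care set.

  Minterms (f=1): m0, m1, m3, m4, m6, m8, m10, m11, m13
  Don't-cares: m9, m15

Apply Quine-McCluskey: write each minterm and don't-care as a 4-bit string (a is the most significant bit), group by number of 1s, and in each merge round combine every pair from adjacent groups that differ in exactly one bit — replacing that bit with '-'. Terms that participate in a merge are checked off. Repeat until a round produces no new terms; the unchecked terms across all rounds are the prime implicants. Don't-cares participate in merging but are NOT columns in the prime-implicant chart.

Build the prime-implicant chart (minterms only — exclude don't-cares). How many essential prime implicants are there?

[col 0] 0000*, 0001*, 0011*, 0100*, 0110*, 1000*, 1001*, 1010*, 1011*, 1101*, 1111*
[col 1] -000*, -001*, -011*, 0-00, 00-1*, 000-*, 01-0, 1-01*, 1-11*, 10-0*, 10-1*, 100-*, 101-*, 11-1*
[col 2] -0-1, -00-, 1--1, 10--
Prime implicants: -0-1, -00-, 0-00, 01-0, 1--1, 10--
PI chart (minterm → PIs covering it):
  0 | -00-,0-00
  1 | -0-1,-00-
  3 | -0-1  (sole → essential)
  4 | 0-00,01-0
  6 | 01-0  (sole → essential)
  8 | -00-,10--
  10 | 10--  (sole → essential)
  11 | -0-1,1--1,10--
  13 | 1--1  (sole → essential)
Essential prime implicants: -0-1, 01-0, 1--1, 10--

4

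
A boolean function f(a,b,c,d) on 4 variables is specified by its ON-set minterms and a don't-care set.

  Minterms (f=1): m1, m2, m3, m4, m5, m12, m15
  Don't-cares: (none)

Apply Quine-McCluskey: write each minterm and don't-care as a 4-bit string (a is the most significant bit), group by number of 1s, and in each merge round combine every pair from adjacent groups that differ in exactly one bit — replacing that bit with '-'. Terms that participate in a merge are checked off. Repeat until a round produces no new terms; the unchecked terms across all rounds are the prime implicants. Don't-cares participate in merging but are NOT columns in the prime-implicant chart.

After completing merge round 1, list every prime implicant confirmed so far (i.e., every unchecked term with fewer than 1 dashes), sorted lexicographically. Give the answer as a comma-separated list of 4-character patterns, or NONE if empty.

[col 0] 0001*, 0010*, 0011*, 0100*, 0101*, 1100*, 1111
[col 1] -100, 0-01, 00-1, 001-, 010-
Prime implicants: -100, 0-01, 00-1, 001-, 010-, 1111

1111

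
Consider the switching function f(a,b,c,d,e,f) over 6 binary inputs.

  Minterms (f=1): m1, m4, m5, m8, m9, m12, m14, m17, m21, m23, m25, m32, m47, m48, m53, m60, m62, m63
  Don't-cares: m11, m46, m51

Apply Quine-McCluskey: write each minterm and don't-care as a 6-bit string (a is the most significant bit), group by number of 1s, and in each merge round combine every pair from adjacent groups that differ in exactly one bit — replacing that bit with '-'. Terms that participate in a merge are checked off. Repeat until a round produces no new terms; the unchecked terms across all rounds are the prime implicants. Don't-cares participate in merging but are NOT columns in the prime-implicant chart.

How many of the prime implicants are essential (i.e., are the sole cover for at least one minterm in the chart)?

6

Round 0: 000001✓ 000100✓ 000101✓ 001000✓ 001001✓ 001011✓ 001100✓ 001110✓ 010001✓ 010101✓ 010111✓ 011001✓ 100000✓ 101110✓ 101111✓ 110000✓ 110011 110101✓ 111100✓ 111110✓ 111111✓
Round 1: -01110 -10101 0-0001✓ 0-0101✓ 0-1001✓ 00-001✓ 00-100 000-01✓ 00010- 001-00 0010-1 00100- 0011-0 01-001✓ 010-01✓ 0101-1 1-0000 1-1110✓ 1-1111✓ 10111-✓ 1111-0 11111-✓
Round 2: 0--001 0-0-01 1-111-
PIs = {-01110, -10101, 0--001, 0-0-01, 00-100, 00010-, 001-00, 0010-1, 00100-, 0011-0, 0101-1, 1-0000, 1-111-, 110011, 1111-0}
Coverage chart:
  m1: 0--001,0-0-01
  m4: 00-100,00010-
  m5: 0-0-01,00010-
  m8: 001-00,00100-
  m9: 0--001,0010-1,00100-
  m12: 00-100,001-00,0011-0
  m14: -01110,0011-0
  m17: 0--001,0-0-01
  m21: -10101,0-0-01,0101-1
  m23: 0101-1 ←essential
  m25: 0--001 ←essential
  m32: 1-0000 ←essential
  m47: 1-111- ←essential
  m48: 1-0000 ←essential
  m53: -10101 ←essential
  m60: 1111-0 ←essential
  m62: 1-111-,1111-0
  m63: 1-111- ←essential
Essential: -10101, 0--001, 0101-1, 1-0000, 1-111-, 1111-0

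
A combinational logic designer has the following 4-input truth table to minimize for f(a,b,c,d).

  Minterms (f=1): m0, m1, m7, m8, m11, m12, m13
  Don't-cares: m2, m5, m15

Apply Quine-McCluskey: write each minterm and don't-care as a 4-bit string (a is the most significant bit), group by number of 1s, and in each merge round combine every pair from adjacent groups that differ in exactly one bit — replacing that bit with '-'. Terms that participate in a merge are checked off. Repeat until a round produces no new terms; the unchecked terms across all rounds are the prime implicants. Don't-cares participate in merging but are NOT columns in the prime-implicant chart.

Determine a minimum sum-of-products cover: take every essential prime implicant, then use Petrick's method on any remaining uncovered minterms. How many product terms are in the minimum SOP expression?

[col 0] 0000*, 0001*, 0010*, 0101*, 0111*, 1000*, 1011*, 1100*, 1101*, 1111*
[col 1] -000, -101*, -111*, 0-01, 00-0, 000-, 01-1*, 1-00, 1-11, 11-1*, 110-
[col 2] -1-1
Prime implicants: -000, -1-1, 0-01, 00-0, 000-, 1-00, 1-11, 110-
PI chart (minterm → PIs covering it):
  0 | -000,00-0,000-
  1 | 0-01,000-
  7 | -1-1  (sole → essential)
  8 | -000,1-00
  11 | 1-11  (sole → essential)
  12 | 1-00,110-
  13 | -1-1,110-
Essential prime implicants: -1-1, 1-11
Petrick residual → 000-, 1-00
Minimum SOP uses 4 PIs: bd + a'b'c' + ac'd' + acd

4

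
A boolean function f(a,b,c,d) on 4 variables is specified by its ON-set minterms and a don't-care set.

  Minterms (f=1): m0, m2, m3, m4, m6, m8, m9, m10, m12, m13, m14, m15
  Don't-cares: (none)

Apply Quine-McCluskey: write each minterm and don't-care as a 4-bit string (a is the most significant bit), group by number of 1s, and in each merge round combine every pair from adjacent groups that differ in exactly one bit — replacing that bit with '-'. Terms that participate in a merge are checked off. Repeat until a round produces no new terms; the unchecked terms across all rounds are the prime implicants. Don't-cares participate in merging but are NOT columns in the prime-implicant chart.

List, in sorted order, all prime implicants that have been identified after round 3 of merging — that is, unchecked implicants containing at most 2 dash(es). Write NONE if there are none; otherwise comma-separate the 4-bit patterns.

[col 0] 0000*, 0010*, 0011*, 0100*, 0110*, 1000*, 1001*, 1010*, 1100*, 1101*, 1110*, 1111*
[col 1] -000*, -010*, -100*, -110*, 0-00*, 0-10*, 00-0*, 001-, 01-0*, 1-00*, 1-01*, 1-10*, 10-0*, 100-*, 11-0*, 11-1*, 110-*, 111-*
[col 2] --00*, --10*, -0-0*, -1-0*, 0--0*, 1--0*, 1-0-, 11--
[col 3] ---0
Prime implicants: ---0, 001-, 1-0-, 11--

001-, 1-0-, 11--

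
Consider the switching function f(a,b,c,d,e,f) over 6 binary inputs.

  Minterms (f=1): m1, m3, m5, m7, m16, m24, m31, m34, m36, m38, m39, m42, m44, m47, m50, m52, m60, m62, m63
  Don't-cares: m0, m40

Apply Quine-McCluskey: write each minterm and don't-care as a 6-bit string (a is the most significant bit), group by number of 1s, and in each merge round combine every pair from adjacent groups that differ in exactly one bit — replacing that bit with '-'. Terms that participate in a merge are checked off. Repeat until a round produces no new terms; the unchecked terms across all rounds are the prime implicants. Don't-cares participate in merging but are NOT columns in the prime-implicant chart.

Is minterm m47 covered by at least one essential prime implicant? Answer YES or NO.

[col 0] 000000*, 000001*, 000011*, 000101*, 000111*, 010000*, 011000*, 011111*, 100010*, 100100*, 100110*, 100111*, 101000*, 101010*, 101100*, 101111*, 110010*, 110100*, 111100*, 111110*, 111111*
[col 1] -00111, -11111, 0-0000, 000-01*, 000-11*, 0000-1*, 00000-, 0001-1*, 01-000, 1-0010, 1-0100*, 1-1100*, 1-1111, 10-010, 10-100*, 10-111, 100-10, 1001-0, 10011-, 101-00, 1010-0, 11-100*, 1111-0, 11111-
[col 2] 000--1, 1--100
Prime implicants: -00111, -11111, 0-0000, 000--1, 00000-, 01-000, 1--100, 1-0010, 1-1111, 10-010, 10-111, 100-10, 1001-0, 10011-, 101-00, 1010-0, 1111-0, 11111-
PI chart (minterm → PIs covering it):
  1 | 000--1,00000-
  3 | 000--1  (sole → essential)
  5 | 000--1  (sole → essential)
  7 | -00111,000--1
  16 | 0-0000,01-000
  24 | 01-000  (sole → essential)
  31 | -11111  (sole → essential)
  34 | 1-0010,10-010,100-10
  36 | 1--100,1001-0
  38 | 100-10,1001-0,10011-
  39 | -00111,10-111,10011-
  42 | 10-010,1010-0
  44 | 1--100,101-00
  47 | 1-1111,10-111
  50 | 1-0010  (sole → essential)
  52 | 1--100  (sole → essential)
  60 | 1--100,1111-0
  62 | 1111-0,11111-
  63 | -11111,1-1111,11111-
Essential prime implicants: -11111, 000--1, 01-000, 1--100, 1-0010

NO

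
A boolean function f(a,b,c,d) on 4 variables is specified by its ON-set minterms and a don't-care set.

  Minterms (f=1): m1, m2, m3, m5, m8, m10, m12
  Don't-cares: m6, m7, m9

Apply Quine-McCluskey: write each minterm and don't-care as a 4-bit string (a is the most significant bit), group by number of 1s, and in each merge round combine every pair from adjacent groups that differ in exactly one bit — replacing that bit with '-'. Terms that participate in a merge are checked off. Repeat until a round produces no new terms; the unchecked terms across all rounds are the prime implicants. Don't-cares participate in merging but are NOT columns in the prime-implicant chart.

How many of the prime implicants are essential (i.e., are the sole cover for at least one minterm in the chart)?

size-2^0 implicants → 0001(✓)  0010(✓)  0011(✓)  0101(✓)  0110(✓)  0111(✓)  1000(✓)  1001(✓)  1010(✓)  1100(✓)
size-2^1 implicants → -001  -010  0-01(✓)  0-10(✓)  0-11(✓)  00-1(✓)  001-(✓)  01-1(✓)  011-(✓)  1-00  10-0  100-
size-2^2 implicants → 0--1  0-1-
Unchecked terms (primes): -001, -010, 0--1, 0-1-, 1-00, 10-0, 100-
Minterm coverage:
  m1 ⊆ -001,0--1
  m2 ⊆ -010,0-1-
  m3 ⊆ 0--1,0-1-
  m5 ⊆ 0--1 [E]
  m8 ⊆ 1-00,10-0,100-
  m10 ⊆ -010,10-0
  m12 ⊆ 1-00 [E]
E = {0--1, 1-00}

2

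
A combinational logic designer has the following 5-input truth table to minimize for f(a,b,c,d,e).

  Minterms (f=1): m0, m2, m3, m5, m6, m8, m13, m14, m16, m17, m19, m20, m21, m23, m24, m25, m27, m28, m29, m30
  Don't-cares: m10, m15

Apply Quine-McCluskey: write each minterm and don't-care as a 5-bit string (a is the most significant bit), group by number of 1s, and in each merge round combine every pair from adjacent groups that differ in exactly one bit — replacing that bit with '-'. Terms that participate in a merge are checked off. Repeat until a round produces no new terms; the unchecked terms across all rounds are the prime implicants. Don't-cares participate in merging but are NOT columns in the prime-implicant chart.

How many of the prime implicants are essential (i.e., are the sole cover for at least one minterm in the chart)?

[col 0] 00000*, 00010*, 00011*, 00101*, 00110*, 01000*, 01010*, 01101*, 01110*, 01111*, 10000*, 10001*, 10011*, 10100*, 10101*, 10111*, 11000*, 11001*, 11011*, 11100*, 11101*, 11110*
[col 1] -0000*, -0011, -0101*, -1000*, -1101*, -1110, 0-000*, 0-010*, 0-101*, 0-110*, 00-10*, 000-0*, 0001-, 01-10*, 010-0*, 011-1, 0111-, 1-000*, 1-001*, 1-011*, 1-100*, 1-101*, 10-00*, 10-01*, 10-11*, 100-1*, 1000-*, 101-1*, 1010-*, 11-00*, 11-01*, 110-1*, 1100-*, 111-0, 1110-*
[col 2] --000, --101, 0--10, 0-0-0, 1--00*, 1--01*, 1-0-1, 1-00-*, 1-10-*, 10--1, 10-0-*, 11-0-*
[col 3] 1--0-
Prime implicants: --000, --101, -0011, -1110, 0--10, 0-0-0, 0001-, 011-1, 0111-, 1--0-, 1-0-1, 10--1, 111-0
PI chart (minterm → PIs covering it):
  0 | --000,0-0-0
  2 | 0--10,0-0-0,0001-
  3 | -0011,0001-
  5 | --101  (sole → essential)
  6 | 0--10  (sole → essential)
  8 | --000,0-0-0
  13 | --101,011-1
  14 | -1110,0--10,0111-
  16 | --000,1--0-
  17 | 1--0-,1-0-1,10--1
  19 | -0011,1-0-1,10--1
  20 | 1--0-  (sole → essential)
  21 | --101,1--0-,10--1
  23 | 10--1  (sole → essential)
  24 | --000,1--0-
  25 | 1--0-,1-0-1
  27 | 1-0-1  (sole → essential)
  28 | 1--0-,111-0
  29 | --101,1--0-
  30 | -1110,111-0
Essential prime implicants: --101, 0--10, 1--0-, 1-0-1, 10--1

5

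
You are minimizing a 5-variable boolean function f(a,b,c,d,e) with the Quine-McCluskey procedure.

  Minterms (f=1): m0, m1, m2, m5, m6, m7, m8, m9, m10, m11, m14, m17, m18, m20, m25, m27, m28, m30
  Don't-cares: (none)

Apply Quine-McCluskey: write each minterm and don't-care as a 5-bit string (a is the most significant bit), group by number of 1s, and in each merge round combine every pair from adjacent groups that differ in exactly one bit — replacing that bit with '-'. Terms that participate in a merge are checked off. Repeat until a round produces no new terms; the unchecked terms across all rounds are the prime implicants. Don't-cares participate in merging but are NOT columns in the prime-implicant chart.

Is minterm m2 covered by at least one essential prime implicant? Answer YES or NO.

Round 0: 00000✓ 00001✓ 00010✓ 00101✓ 00110✓ 00111✓ 01000✓ 01001✓ 01010✓ 01011✓ 01110✓ 10001✓ 10010✓ 10100✓ 11001✓ 11011✓ 11100✓ 11110✓
Round 1: -0001✓ -0010 -1001✓ -1011✓ -1110 0-000✓ 0-001✓ 0-010✓ 0-110✓ 00-01 00-10✓ 000-0✓ 0000-✓ 001-1 0011- 01-10✓ 010-0✓ 010-1✓ 0100-✓ 0101-✓ 1-001✓ 1-100 110-1✓ 111-0
Round 2: --001 -10-1 0--10 0-0-0 0-00- 010--
PIs = {--001, -0010, -10-1, -1110, 0--10, 0-0-0, 0-00-, 00-01, 001-1, 0011-, 010--, 1-100, 111-0}
Coverage chart:
  m0: 0-0-0,0-00-
  m1: --001,0-00-,00-01
  m2: -0010,0--10,0-0-0
  m5: 00-01,001-1
  m6: 0--10,0011-
  m7: 001-1,0011-
  m8: 0-0-0,0-00-,010--
  m9: --001,-10-1,0-00-,010--
  m10: 0--10,0-0-0,010--
  m11: -10-1,010--
  m14: -1110,0--10
  m17: --001 ←essential
  m18: -0010 ←essential
  m20: 1-100 ←essential
  m25: --001,-10-1
  m27: -10-1 ←essential
  m28: 1-100,111-0
  m30: -1110,111-0
Essential: --001, -0010, -10-1, 1-100

YES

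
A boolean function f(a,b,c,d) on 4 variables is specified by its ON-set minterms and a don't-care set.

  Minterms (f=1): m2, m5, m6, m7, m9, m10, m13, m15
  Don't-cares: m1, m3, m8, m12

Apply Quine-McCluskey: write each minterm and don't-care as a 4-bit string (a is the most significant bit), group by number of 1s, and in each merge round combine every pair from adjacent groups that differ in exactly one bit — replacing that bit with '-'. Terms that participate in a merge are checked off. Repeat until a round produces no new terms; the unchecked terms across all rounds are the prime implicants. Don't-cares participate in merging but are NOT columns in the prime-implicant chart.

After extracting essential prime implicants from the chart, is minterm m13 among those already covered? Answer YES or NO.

YES

[col 0] 0001*, 0010*, 0011*, 0101*, 0110*, 0111*, 1000*, 1001*, 1010*, 1100*, 1101*, 1111*
[col 1] -001*, -010, -101*, -111*, 0-01*, 0-10*, 0-11*, 00-1*, 001-*, 01-1*, 011-*, 1-00*, 1-01*, 10-0, 100-*, 11-1*, 110-*
[col 2] --01, -1-1, 0--1, 0-1-, 1-0-
Prime implicants: --01, -010, -1-1, 0--1, 0-1-, 1-0-, 10-0
PI chart (minterm → PIs covering it):
  2 | -010,0-1-
  5 | --01,-1-1,0--1
  6 | 0-1-  (sole → essential)
  7 | -1-1,0--1,0-1-
  9 | --01,1-0-
  10 | -010,10-0
  13 | --01,-1-1,1-0-
  15 | -1-1  (sole → essential)
Essential prime implicants: -1-1, 0-1-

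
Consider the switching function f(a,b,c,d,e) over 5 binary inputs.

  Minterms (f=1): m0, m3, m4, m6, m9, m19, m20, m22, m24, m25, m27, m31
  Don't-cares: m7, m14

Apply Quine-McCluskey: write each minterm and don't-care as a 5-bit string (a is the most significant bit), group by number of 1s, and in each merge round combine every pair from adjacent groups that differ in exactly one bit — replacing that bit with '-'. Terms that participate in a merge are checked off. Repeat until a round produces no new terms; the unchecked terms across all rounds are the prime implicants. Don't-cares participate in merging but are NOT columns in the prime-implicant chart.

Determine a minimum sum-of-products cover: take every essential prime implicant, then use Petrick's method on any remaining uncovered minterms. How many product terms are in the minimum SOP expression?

6

[col 0] 00000*, 00011*, 00100*, 00110*, 00111*, 01001*, 01110*, 10011*, 10100*, 10110*, 11000*, 11001*, 11011*, 11111*
[col 1] -0011, -0100*, -0110*, -1001, 0-110, 00-00, 00-11, 001-0*, 0011-, 1-011, 101-0*, 11-11, 110-1, 1100-
[col 2] -01-0
Prime implicants: -0011, -01-0, -1001, 0-110, 00-00, 00-11, 0011-, 1-011, 11-11, 110-1, 1100-
PI chart (minterm → PIs covering it):
  0 | 00-00  (sole → essential)
  3 | -0011,00-11
  4 | -01-0,00-00
  6 | -01-0,0-110,0011-
  9 | -1001  (sole → essential)
  19 | -0011,1-011
  20 | -01-0  (sole → essential)
  22 | -01-0  (sole → essential)
  24 | 1100-  (sole → essential)
  25 | -1001,110-1,1100-
  27 | 1-011,11-11,110-1
  31 | 11-11  (sole → essential)
Essential prime implicants: -01-0, -1001, 00-00, 11-11, 1100-
Petrick residual → -0011
Minimum SOP uses 6 PIs: b'c'de + b'ce' + bc'd'e + a'b'd'e' + abde + abc'd'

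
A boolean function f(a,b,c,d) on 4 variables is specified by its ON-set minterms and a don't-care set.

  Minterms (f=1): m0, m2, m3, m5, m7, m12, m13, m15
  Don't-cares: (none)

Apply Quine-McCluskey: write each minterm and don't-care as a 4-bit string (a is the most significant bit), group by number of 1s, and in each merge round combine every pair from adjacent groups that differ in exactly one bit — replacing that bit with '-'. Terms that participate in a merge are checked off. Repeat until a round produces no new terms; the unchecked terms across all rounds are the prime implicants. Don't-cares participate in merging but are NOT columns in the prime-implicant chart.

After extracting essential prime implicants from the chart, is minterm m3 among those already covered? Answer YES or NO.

NO

size-2^0 implicants → 0000(✓)  0010(✓)  0011(✓)  0101(✓)  0111(✓)  1100(✓)  1101(✓)  1111(✓)
size-2^1 implicants → -101(✓)  -111(✓)  0-11  00-0  001-  01-1(✓)  11-1(✓)  110-
size-2^2 implicants → -1-1
Unchecked terms (primes): -1-1, 0-11, 00-0, 001-, 110-
Minterm coverage:
  m0 ⊆ 00-0 [E]
  m2 ⊆ 00-0,001-
  m3 ⊆ 0-11,001-
  m5 ⊆ -1-1 [E]
  m7 ⊆ -1-1,0-11
  m12 ⊆ 110- [E]
  m13 ⊆ -1-1,110-
  m15 ⊆ -1-1 [E]
E = {-1-1, 00-0, 110-}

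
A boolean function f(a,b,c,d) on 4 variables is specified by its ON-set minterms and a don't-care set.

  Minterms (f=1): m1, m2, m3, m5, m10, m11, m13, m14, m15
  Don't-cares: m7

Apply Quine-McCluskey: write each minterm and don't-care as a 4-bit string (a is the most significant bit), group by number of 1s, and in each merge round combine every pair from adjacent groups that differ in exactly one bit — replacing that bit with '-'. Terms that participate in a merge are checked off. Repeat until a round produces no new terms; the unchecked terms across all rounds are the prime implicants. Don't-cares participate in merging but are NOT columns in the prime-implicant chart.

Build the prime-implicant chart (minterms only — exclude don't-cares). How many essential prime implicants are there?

4

Round 0: 0001✓ 0010✓ 0011✓ 0101✓ 0111✓ 1010✓ 1011✓ 1101✓ 1110✓ 1111✓
Round 1: -010✓ -011✓ -101✓ -111✓ 0-01✓ 0-11✓ 00-1✓ 001-✓ 01-1✓ 1-10✓ 1-11✓ 101-✓ 11-1✓ 111-✓
Round 2: --11 -01- -1-1 0--1 1-1-
PIs = {--11, -01-, -1-1, 0--1, 1-1-}
Coverage chart:
  m1: 0--1 ←essential
  m2: -01- ←essential
  m3: --11,-01-,0--1
  m5: -1-1,0--1
  m10: -01-,1-1-
  m11: --11,-01-,1-1-
  m13: -1-1 ←essential
  m14: 1-1- ←essential
  m15: --11,-1-1,1-1-
Essential: -01-, -1-1, 0--1, 1-1-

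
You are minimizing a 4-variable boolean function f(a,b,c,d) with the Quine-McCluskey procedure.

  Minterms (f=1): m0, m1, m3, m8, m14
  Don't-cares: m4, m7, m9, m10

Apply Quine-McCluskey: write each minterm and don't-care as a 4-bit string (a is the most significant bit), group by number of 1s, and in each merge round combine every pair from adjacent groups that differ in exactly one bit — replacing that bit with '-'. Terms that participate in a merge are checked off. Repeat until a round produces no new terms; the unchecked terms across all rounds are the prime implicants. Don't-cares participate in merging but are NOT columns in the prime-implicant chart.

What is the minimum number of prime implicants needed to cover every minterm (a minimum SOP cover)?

3

Round 0: 0000✓ 0001✓ 0011✓ 0100✓ 0111✓ 1000✓ 1001✓ 1010✓ 1110✓
Round 1: -000✓ -001✓ 0-00 0-11 00-1 000-✓ 1-10 10-0 100-✓
Round 2: -00-
PIs = {-00-, 0-00, 0-11, 00-1, 1-10, 10-0}
Coverage chart:
  m0: -00-,0-00
  m1: -00-,00-1
  m3: 0-11,00-1
  m8: -00-,10-0
  m14: 1-10 ←essential
Essential: 1-10
Petrick residual → -00-, 0-11
Min cover (3 terms): b'c' + a'cd + acd'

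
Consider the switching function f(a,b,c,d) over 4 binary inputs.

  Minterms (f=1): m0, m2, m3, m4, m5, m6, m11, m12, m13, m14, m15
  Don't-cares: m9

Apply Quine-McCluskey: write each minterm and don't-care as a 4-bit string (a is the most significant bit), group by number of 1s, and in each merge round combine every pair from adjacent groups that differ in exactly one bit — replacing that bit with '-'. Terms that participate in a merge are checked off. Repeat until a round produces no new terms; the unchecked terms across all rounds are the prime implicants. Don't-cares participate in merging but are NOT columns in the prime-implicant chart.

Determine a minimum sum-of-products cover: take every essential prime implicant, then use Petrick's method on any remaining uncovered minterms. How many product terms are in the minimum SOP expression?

size-2^0 implicants → 0000(✓)  0010(✓)  0011(✓)  0100(✓)  0101(✓)  0110(✓)  1001(✓)  1011(✓)  1100(✓)  1101(✓)  1110(✓)  1111(✓)
size-2^1 implicants → -011  -100(✓)  -101(✓)  -110(✓)  0-00(✓)  0-10(✓)  00-0(✓)  001-  01-0(✓)  010-(✓)  1-01(✓)  1-11(✓)  10-1(✓)  11-0(✓)  11-1(✓)  110-(✓)  111-(✓)
size-2^2 implicants → -1-0  -10-  0--0  1--1  11--
Unchecked terms (primes): -011, -1-0, -10-, 0--0, 001-, 1--1, 11--
Minterm coverage:
  m0 ⊆ 0--0 [E]
  m2 ⊆ 0--0,001-
  m3 ⊆ -011,001-
  m4 ⊆ -1-0,-10-,0--0
  m5 ⊆ -10- [E]
  m6 ⊆ -1-0,0--0
  m11 ⊆ -011,1--1
  m12 ⊆ -1-0,-10-,11--
  m13 ⊆ -10-,1--1,11--
  m14 ⊆ -1-0,11--
  m15 ⊆ 1--1,11--
E = {-10-, 0--0}
Petrick residual → -011, 11--
Cover = b'cd + bc' + a'd' + ab  |cover|=4

4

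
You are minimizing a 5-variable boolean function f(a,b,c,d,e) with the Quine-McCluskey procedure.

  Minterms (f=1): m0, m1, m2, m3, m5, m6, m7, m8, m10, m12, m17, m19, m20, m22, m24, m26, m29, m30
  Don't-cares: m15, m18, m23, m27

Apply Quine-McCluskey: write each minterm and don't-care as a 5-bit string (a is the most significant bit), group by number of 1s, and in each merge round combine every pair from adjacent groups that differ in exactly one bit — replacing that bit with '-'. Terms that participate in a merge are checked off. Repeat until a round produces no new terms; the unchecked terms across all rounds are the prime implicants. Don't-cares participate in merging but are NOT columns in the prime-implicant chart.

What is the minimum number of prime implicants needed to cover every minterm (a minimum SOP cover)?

9

size-2^0 implicants → 00000(✓)  00001(✓)  00010(✓)  00011(✓)  00101(✓)  00110(✓)  00111(✓)  01000(✓)  01010(✓)  01100(✓)  01111(✓)  10001(✓)  10010(✓)  10011(✓)  10100(✓)  10110(✓)  10111(✓)  11000(✓)  11010(✓)  11011(✓)  11101  11110(✓)
size-2^1 implicants → -0001(✓)  -0010(✓)  -0011(✓)  -0110(✓)  -0111(✓)  -1000(✓)  -1010(✓)  0-000(✓)  0-010(✓)  0-111  00-01(✓)  00-10(✓)  00-11(✓)  000-0(✓)  000-1(✓)  0000-(✓)  0001-(✓)  001-1(✓)  0011-(✓)  01-00  010-0(✓)  1-010(✓)  1-011(✓)  1-110(✓)  10-10(✓)  10-11(✓)  100-1(✓)  1001-(✓)  101-0  1011-(✓)  11-10(✓)  110-0(✓)  1101-(✓)
size-2^2 implicants → --010  -0-10(✓)  -0-11(✓)  -00-1  -001-(✓)  -011-(✓)  -10-0  0-0-0  00--1  00-1-(✓)  000--  1--10  1-01-  10-1-(✓)
size-2^3 implicants → -0-1-
Unchecked terms (primes): --010, -0-1-, -00-1, -10-0, 0-0-0, 0-111, 00--1, 000--, 01-00, 1--10, 1-01-, 101-0, 11101
Minterm coverage:
  m0 ⊆ 0-0-0,000--
  m1 ⊆ -00-1,00--1,000--
  m2 ⊆ --010,-0-1-,0-0-0,000--
  m3 ⊆ -0-1-,-00-1,00--1,000--
  m5 ⊆ 00--1 [E]
  m6 ⊆ -0-1- [E]
  m7 ⊆ -0-1-,0-111,00--1
  m8 ⊆ -10-0,0-0-0,01-00
  m10 ⊆ --010,-10-0,0-0-0
  m12 ⊆ 01-00 [E]
  m17 ⊆ -00-1 [E]
  m19 ⊆ -0-1-,-00-1,1-01-
  m20 ⊆ 101-0 [E]
  m22 ⊆ -0-1-,1--10,101-0
  m24 ⊆ -10-0 [E]
  m26 ⊆ --010,-10-0,1--10,1-01-
  m29 ⊆ 11101 [E]
  m30 ⊆ 1--10 [E]
E = {-0-1-, -00-1, -10-0, 00--1, 01-00, 1--10, 101-0, 11101}
Petrick residual → 0-0-0
Cover = b'd + b'c'e + bc'e' + a'c'e' + a'b'e + a'bd'e' + ade' + ab'ce' + abcd'e  |cover|=9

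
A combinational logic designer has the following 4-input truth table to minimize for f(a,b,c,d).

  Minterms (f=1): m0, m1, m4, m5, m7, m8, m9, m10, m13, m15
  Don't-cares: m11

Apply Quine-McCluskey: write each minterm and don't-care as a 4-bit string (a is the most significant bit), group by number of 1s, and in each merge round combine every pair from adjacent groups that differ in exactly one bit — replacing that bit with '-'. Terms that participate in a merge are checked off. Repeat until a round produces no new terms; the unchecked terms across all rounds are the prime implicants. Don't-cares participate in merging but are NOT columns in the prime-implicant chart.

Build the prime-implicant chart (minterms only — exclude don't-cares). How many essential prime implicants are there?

3

[col 0] 0000*, 0001*, 0100*, 0101*, 0111*, 1000*, 1001*, 1010*, 1011*, 1101*, 1111*
[col 1] -000*, -001*, -101*, -111*, 0-00*, 0-01*, 000-*, 01-1*, 010-*, 1-01*, 1-11*, 10-0*, 10-1*, 100-*, 101-*, 11-1*
[col 2] --01, -00-, -1-1, 0-0-, 1--1, 10--
Prime implicants: --01, -00-, -1-1, 0-0-, 1--1, 10--
PI chart (minterm → PIs covering it):
  0 | -00-,0-0-
  1 | --01,-00-,0-0-
  4 | 0-0-  (sole → essential)
  5 | --01,-1-1,0-0-
  7 | -1-1  (sole → essential)
  8 | -00-,10--
  9 | --01,-00-,1--1,10--
  10 | 10--  (sole → essential)
  13 | --01,-1-1,1--1
  15 | -1-1,1--1
Essential prime implicants: -1-1, 0-0-, 10--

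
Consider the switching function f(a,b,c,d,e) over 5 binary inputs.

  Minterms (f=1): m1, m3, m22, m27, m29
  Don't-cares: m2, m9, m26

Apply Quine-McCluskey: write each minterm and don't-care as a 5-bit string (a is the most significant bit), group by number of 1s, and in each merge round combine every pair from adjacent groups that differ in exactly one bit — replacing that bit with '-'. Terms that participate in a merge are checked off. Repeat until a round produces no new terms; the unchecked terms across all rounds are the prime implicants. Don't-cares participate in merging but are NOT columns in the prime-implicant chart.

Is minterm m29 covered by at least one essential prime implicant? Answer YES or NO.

YES

[col 0] 00001*, 00010*, 00011*, 01001*, 10110, 11010*, 11011*, 11101
[col 1] 0-001, 000-1, 0001-, 1101-
Prime implicants: 0-001, 000-1, 0001-, 10110, 1101-, 11101
PI chart (minterm → PIs covering it):
  1 | 0-001,000-1
  3 | 000-1,0001-
  22 | 10110  (sole → essential)
  27 | 1101-  (sole → essential)
  29 | 11101  (sole → essential)
Essential prime implicants: 10110, 1101-, 11101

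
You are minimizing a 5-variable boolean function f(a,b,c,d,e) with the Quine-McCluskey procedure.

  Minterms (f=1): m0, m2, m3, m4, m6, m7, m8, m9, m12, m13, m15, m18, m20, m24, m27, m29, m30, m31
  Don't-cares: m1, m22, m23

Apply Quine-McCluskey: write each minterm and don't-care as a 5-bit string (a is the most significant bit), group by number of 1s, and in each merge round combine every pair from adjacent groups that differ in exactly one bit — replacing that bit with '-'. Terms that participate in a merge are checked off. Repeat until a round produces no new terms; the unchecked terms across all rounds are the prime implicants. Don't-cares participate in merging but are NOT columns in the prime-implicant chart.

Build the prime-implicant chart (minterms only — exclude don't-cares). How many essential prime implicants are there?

6

Round 0: 00000✓ 00001✓ 00010✓ 00011✓ 00100✓ 00110✓ 00111✓ 01000✓ 01001✓ 01100✓ 01101✓ 01111✓ 10010✓ 10100✓ 10110✓ 10111✓ 11000✓ 11011✓ 11101✓ 11110✓ 11111✓
Round 1: -0010✓ -0100✓ -0110✓ -0111✓ -1000 -1101✓ -1111✓ 0-000✓ 0-001✓ 0-100✓ 0-111✓ 00-00✓ 00-10✓ 00-11✓ 000-0✓ 000-1✓ 0000-✓ 0001-✓ 001-0✓ 0011-✓ 01-00✓ 01-01✓ 0100-✓ 011-1✓ 0110-✓ 1-110✓ 1-111✓ 10-10✓ 101-0✓ 1011-✓ 11-11 111-1✓ 1111-✓
Round 2: --111 -0-10 -01-0 -011- -11-1 0--00 0-00- 00--0 00-1- 000-- 01-0- 1-11-
PIs = {--111, -0-10, -01-0, -011-, -1000, -11-1, 0--00, 0-00-, 00--0, 00-1-, 000--, 01-0-, 1-11-, 11-11}
Coverage chart:
  m0: 0--00,0-00-,00--0,000--
  m2: -0-10,00--0,00-1-,000--
  m3: 00-1-,000--
  m4: -01-0,0--00,00--0
  m6: -0-10,-01-0,-011-,00--0,00-1-
  m7: --111,-011-,00-1-
  m8: -1000,0--00,0-00-,01-0-
  m9: 0-00-,01-0-
  m12: 0--00,01-0-
  m13: -11-1,01-0-
  m15: --111,-11-1
  m18: -0-10 ←essential
  m20: -01-0 ←essential
  m24: -1000 ←essential
  m27: 11-11 ←essential
  m29: -11-1 ←essential
  m30: 1-11- ←essential
  m31: --111,-11-1,1-11-,11-11
Essential: -0-10, -01-0, -1000, -11-1, 1-11-, 11-11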